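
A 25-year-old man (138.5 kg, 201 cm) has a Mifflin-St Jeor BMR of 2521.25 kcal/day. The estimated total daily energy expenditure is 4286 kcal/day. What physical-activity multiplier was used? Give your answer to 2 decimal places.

Activity factor = TEE ÷ BMR = 4286 ÷ 2521.25 = 1.7.

1.70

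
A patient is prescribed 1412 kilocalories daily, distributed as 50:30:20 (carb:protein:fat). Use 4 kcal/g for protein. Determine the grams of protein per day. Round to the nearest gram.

Protein energy = 30% × 1412 = 423.6 kcal.
At 4 kcal/g: 423.6 ÷ 4 = 105.9 g.

106 g/day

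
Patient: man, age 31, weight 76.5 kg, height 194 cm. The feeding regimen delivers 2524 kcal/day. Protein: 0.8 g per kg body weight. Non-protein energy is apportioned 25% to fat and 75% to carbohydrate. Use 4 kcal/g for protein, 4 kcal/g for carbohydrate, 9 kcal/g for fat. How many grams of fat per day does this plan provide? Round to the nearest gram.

63 g/day

Protein = 0.8 × 76.5 = 61.2 g → 61.2 × 4 = 244.8 kcal.
Non-protein calories = 2524 − 244.8 = 2279.2 kcal.
Fat: 25% × 2279.2 = 569.8 kcal; carbohydrate: 1709.4 kcal.
Fat: 569.8 kcal ÷ 9 kcal/g = 63.3111 g.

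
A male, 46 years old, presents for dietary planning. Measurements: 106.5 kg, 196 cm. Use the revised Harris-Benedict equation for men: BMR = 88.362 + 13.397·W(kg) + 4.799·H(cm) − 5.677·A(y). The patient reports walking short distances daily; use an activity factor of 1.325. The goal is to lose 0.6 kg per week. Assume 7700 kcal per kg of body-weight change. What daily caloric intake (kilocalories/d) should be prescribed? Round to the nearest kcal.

2248 kilocalories/d

Harris-Benedict: BMR = 88.362 + 13.397(106.5) + 4.799(196) − 5.677(46) = 2194.6045 kcal/day.
TEE = 2194.6045 × 1.325 = 2907.851 kcal/day.
Required daily deficit = 0.6 × 7700 ÷ 7 = 660 kcal/day.
Target intake = 2907.851 − 660 = 2247.851 kcal/day.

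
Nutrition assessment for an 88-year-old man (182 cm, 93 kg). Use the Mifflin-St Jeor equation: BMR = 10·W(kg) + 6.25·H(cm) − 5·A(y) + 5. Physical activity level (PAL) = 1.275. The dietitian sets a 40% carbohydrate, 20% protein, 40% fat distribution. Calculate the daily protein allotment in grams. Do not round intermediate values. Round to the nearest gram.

104 g/day

Mifflin-St Jeor (male): BMR = 10(93) + 6.25(182) − 5(88) + 5 = 930 + 1137.5 − 440 + 5 = 1632.5 kcal/day.
TEE = 1632.5 × 1.275 = 2081.4375 kcal/day.
Protein energy = 20% × 2081.4375 = 416.2875 kcal.
Protein = 416.2875 ÷ 4 kcal/g = 104.0719 g.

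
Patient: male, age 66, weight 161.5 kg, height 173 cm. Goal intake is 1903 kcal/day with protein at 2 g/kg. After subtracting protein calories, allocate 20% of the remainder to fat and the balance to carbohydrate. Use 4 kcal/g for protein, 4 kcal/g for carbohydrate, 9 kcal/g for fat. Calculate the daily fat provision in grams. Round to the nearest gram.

14 g/day

Protein = 2 × 161.5 = 323 g → 323 × 4 = 1292 kcal.
Non-protein calories = 1903 − 1292 = 611 kcal.
Fat: 20% × 611 = 122.2 kcal; carbohydrate: 488.8 kcal.
Fat: 122.2 kcal ÷ 9 kcal/g = 13.5778 g.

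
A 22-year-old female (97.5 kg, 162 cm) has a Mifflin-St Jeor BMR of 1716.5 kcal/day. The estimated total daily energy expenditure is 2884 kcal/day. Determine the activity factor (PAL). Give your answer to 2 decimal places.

Activity factor = TEE ÷ BMR = 2884 ÷ 1716.5 = 1.68.

1.68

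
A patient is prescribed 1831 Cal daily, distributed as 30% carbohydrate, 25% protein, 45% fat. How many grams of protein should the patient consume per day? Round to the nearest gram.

114 g/day

Protein energy = 25% × 1831 = 457.75 kcal.
At 4 kcal/g: 457.75 ÷ 4 = 114.4375 g.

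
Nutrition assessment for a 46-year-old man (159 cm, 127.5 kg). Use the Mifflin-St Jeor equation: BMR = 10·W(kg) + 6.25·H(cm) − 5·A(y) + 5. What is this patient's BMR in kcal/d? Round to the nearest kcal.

Mifflin-St Jeor (male): BMR = 10(127.5) + 6.25(159) − 5(46) + 5 = 1275 + 993.75 − 230 + 5 = 2043.75 kcal/day.

2044 kcal/d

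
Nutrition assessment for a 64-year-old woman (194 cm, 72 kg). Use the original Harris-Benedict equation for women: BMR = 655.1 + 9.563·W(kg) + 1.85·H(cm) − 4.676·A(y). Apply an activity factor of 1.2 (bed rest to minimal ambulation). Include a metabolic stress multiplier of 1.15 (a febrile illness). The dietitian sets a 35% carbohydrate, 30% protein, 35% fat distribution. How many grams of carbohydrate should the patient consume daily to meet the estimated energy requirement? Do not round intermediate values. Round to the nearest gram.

169 g/day

Harris-Benedict: BMR = 655.1 + 9.563(72) + 1.85(194) − 4.676(64) = 1403.272 kcal/day.
TEE = 1403.272 × 1.2 = 1683.9264 kcal/day.
With stress factor 1.15: 1683.9264 × 1.15 = 1936.5154 kcal/day.
Carbohydrate energy = 35% × 1936.5154 = 677.7804 kcal.
Carbohydrate = 677.7804 ÷ 4 kcal/g = 169.4451 g.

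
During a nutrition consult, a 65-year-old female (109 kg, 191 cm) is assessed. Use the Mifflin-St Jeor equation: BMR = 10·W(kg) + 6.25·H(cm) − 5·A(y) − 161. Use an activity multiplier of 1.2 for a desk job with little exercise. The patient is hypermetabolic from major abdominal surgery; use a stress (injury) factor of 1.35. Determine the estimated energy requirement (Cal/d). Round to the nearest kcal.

Mifflin-St Jeor (female): BMR = 10(109) + 6.25(191) − 5(65) − 161 = 1090 + 1193.75 − 325 − 161 = 1797.75 kcal/day.
TEE = BMR × activity factor = 1797.75 × 1.2 = 2157.3 kcal/day.
Apply stress factor: 2157.3 × 1.35 = 2912.355 kcal/day.

2912 Cal/d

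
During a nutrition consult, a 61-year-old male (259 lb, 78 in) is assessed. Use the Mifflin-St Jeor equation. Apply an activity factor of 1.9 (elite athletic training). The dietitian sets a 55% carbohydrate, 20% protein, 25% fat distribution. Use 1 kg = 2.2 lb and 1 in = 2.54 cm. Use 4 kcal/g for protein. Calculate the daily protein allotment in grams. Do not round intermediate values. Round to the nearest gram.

Convert to metric: weight = 259 ÷ 2.2 = 117.7273 kg; height = 78 × 2.54 = 198.12 cm.
Mifflin-St Jeor (male): BMR = 10(117.7273) + 6.25(198.12) − 5(61) + 5 = 1177.2727 + 1238.25 − 305 + 5 = 2115.5227 kcal/day.
TEE = 2115.5227 × 1.9 = 4019.4932 kcal/day.
Protein energy = 20% × 4019.4932 = 803.8986 kcal.
Protein = 803.8986 ÷ 4 kcal/g = 200.9747 g.

201 g/day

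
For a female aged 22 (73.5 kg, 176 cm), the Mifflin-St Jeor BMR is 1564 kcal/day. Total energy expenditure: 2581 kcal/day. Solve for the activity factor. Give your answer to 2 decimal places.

1.65

Activity factor = TEE ÷ BMR = 2581 ÷ 1564 = 1.65.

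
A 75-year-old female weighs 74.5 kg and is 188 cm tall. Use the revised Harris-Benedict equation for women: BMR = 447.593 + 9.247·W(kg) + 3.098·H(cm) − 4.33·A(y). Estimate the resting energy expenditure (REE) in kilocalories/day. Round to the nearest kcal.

Harris-Benedict: BMR = 447.593 + 9.247(74.5) + 3.098(188) − 4.33(75) = 1394.1685 kcal/day.

1394 kilocalories/day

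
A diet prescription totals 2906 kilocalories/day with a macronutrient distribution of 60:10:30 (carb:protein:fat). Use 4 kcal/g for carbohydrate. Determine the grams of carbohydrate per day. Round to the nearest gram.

Carbohydrate energy = 60% × 2906 = 1743.6 kcal.
At 4 kcal/g: 1743.6 ÷ 4 = 435.9 g.

436 g/day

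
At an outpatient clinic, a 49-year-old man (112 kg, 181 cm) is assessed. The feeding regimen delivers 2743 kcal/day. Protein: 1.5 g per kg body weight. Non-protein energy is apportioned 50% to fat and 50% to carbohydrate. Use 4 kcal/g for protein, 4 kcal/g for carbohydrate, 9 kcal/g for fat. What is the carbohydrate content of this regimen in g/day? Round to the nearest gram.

Protein = 1.5 × 112 = 168 g → 168 × 4 = 672 kcal.
Non-protein calories = 2743 − 672 = 2071 kcal.
Fat: 50% × 2071 = 1035.5 kcal; carbohydrate: 1035.5 kcal.
Carbohydrate: 1035.5 kcal ÷ 4 kcal/g = 258.875 g.

259 g/day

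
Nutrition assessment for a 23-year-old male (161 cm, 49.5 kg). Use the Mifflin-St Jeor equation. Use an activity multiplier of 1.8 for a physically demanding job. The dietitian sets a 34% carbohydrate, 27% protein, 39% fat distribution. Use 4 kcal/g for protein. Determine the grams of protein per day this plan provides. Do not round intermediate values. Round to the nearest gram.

169 g/day

Mifflin-St Jeor (male): BMR = 10(49.5) + 6.25(161) − 5(23) + 5 = 495 + 1006.25 − 115 + 5 = 1391.25 kcal/day.
TEE = 1391.25 × 1.8 = 2504.25 kcal/day.
Protein energy = 27% × 2504.25 = 676.1475 kcal.
Protein = 676.1475 ÷ 4 kcal/g = 169.0369 g.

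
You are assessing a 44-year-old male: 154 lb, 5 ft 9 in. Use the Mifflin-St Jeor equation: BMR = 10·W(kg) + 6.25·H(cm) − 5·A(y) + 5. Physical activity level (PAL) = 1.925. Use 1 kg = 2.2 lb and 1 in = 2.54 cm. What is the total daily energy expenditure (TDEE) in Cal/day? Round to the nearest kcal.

Convert to metric: weight = 154 ÷ 2.2 = 70 kg; height = (5×12 + 9) × 2.54 = 69 × 2.54 = 175.26 cm.
Mifflin-St Jeor (male): BMR = 10(70) + 6.25(175.26) − 5(44) + 5 = 700 + 1095.375 − 220 + 5 = 1580.375 kcal/day.
TEE = BMR × activity factor = 1580.375 × 1.925 = 3042.2219 kcal/day.

3042 Cal/day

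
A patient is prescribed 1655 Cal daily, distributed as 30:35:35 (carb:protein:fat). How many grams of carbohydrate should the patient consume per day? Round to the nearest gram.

124 g/day

Carbohydrate energy = 30% × 1655 = 496.5 kcal.
At 4 kcal/g: 496.5 ÷ 4 = 124.125 g.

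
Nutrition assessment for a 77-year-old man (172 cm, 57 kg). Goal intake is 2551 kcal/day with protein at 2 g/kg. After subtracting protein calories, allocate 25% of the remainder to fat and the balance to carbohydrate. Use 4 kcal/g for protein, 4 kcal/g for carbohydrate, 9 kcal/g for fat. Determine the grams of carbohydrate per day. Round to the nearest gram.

393 g/day

Protein = 2 × 57 = 114 g → 114 × 4 = 456 kcal.
Non-protein calories = 2551 − 456 = 2095 kcal.
Fat: 25% × 2095 = 523.75 kcal; carbohydrate: 1571.25 kcal.
Carbohydrate: 1571.25 kcal ÷ 4 kcal/g = 392.8125 g.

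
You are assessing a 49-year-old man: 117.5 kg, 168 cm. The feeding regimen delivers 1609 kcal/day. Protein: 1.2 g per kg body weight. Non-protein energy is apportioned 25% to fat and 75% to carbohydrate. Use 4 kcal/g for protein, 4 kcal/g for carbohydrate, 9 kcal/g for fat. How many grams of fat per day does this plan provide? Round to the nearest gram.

29 g/day

Protein = 1.2 × 117.5 = 141 g → 141 × 4 = 564 kcal.
Non-protein calories = 1609 − 564 = 1045 kcal.
Fat: 25% × 1045 = 261.25 kcal; carbohydrate: 783.75 kcal.
Fat: 261.25 kcal ÷ 9 kcal/g = 29.0278 g.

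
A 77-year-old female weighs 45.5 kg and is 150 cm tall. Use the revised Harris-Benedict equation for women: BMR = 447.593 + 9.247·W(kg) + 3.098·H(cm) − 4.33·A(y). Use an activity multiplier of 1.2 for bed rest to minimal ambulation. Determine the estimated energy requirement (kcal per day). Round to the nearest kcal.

Harris-Benedict: BMR = 447.593 + 9.247(45.5) + 3.098(150) − 4.33(77) = 999.6215 kcal/day.
TEE = BMR × activity factor = 999.6215 × 1.2 = 1199.5458 kcal/day.

1200 kcal per day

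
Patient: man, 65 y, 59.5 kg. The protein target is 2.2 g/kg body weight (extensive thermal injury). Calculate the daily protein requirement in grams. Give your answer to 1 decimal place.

130.9 g/day

Protein = 2.2 g/kg × 59.5 kg = 130.9 g/day.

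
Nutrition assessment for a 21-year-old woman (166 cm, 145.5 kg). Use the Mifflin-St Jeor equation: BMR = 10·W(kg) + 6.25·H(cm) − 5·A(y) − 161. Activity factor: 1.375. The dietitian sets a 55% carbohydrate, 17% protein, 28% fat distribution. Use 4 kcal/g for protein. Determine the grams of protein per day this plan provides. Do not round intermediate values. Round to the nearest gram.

130 g/day

Mifflin-St Jeor (female): BMR = 10(145.5) + 6.25(166) − 5(21) − 161 = 1455 + 1037.5 − 105 − 161 = 2226.5 kcal/day.
TEE = 2226.5 × 1.375 = 3061.4375 kcal/day.
Protein energy = 17% × 3061.4375 = 520.4444 kcal.
Protein = 520.4444 ÷ 4 kcal/g = 130.1111 g.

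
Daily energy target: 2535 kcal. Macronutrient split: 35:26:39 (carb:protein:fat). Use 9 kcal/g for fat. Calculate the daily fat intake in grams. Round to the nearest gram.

110 g/day

Fat energy = 39% × 2535 = 988.65 kcal.
At 9 kcal/g: 988.65 ÷ 9 = 109.85 g.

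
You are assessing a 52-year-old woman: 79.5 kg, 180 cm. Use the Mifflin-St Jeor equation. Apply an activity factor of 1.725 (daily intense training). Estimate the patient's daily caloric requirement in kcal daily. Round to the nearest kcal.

2586 kcal daily

Mifflin-St Jeor (female): BMR = 10(79.5) + 6.25(180) − 5(52) − 161 = 795 + 1125 − 260 − 161 = 1499 kcal/day.
TEE = BMR × activity factor = 1499 × 1.725 = 2585.775 kcal/day.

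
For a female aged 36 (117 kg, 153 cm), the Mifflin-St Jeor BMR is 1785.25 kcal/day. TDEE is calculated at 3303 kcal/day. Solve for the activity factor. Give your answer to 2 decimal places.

1.85

Activity factor = TEE ÷ BMR = 3303 ÷ 1785.25 = 1.85.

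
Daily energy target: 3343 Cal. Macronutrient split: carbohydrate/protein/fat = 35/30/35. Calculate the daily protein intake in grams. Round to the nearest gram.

Protein energy = 30% × 3343 = 1002.9 kcal.
At 4 kcal/g: 1002.9 ÷ 4 = 250.725 g.

251 g/day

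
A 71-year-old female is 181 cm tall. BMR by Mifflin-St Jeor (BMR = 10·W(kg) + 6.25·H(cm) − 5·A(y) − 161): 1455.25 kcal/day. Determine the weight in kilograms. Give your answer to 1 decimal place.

84.0 kg

1455.25 = 10·W + 6.25(181) − 5(71) − 161
10·W = 1455.25 − 615.25 = 840, so W = 84 kg.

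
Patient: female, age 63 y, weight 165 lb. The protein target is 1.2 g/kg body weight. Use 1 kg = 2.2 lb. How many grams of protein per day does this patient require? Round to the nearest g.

90 g/day

Weight in kg = 165 ÷ 2.2 = 75 kg.
Protein = 1.2 g/kg × 75 kg = 90 g/day.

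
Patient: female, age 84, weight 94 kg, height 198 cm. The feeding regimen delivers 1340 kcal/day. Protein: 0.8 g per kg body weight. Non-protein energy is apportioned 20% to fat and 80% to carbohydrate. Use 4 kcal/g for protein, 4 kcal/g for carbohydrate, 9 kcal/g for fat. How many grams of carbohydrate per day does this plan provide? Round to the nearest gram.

208 g/day

Protein = 0.8 × 94 = 75.2 g → 75.2 × 4 = 300.8 kcal.
Non-protein calories = 1340 − 300.8 = 1039.2 kcal.
Fat: 20% × 1039.2 = 207.84 kcal; carbohydrate: 831.36 kcal.
Carbohydrate: 831.36 kcal ÷ 4 kcal/g = 207.84 g.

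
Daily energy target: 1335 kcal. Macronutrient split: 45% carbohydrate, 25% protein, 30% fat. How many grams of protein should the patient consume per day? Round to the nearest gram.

83 g/day

Protein energy = 25% × 1335 = 333.75 kcal.
At 4 kcal/g: 333.75 ÷ 4 = 83.4375 g.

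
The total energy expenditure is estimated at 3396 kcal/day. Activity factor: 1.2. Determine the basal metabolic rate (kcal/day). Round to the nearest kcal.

BMR = TEE ÷ activity factor = 3396 ÷ 1.2 = 2830 kcal/day.

2830 kcal/day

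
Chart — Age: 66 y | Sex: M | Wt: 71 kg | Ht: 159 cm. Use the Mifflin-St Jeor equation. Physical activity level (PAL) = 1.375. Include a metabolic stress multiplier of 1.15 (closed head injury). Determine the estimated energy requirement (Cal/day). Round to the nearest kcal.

Mifflin-St Jeor (male): BMR = 10(71) + 6.25(159) − 5(66) + 5 = 710 + 993.75 − 330 + 5 = 1378.75 kcal/day.
TEE = BMR × activity factor = 1378.75 × 1.375 = 1895.7813 kcal/day.
Apply stress factor: 1895.7813 × 1.15 = 2180.1484 kcal/day.

2180 Cal/day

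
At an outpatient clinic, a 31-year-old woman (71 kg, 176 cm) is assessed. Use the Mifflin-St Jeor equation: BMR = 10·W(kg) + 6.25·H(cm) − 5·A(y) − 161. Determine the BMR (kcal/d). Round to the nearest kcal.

Mifflin-St Jeor (female): BMR = 10(71) + 6.25(176) − 5(31) − 161 = 710 + 1100 − 155 − 161 = 1494 kcal/day.

1494 kcal/d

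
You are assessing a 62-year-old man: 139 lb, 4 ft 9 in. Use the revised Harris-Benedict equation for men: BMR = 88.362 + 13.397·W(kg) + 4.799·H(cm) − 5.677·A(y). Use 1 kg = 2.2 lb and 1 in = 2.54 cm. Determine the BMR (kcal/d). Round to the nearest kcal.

Convert to metric: weight = 139 ÷ 2.2 = 63.1818 kg; height = (4×12 + 9) × 2.54 = 57 × 2.54 = 144.78 cm.
Harris-Benedict: BMR = 88.362 + 13.397(63.1818) + 4.799(144.78) − 5.677(62) = 1277.634 kcal/day.

1278 kcal/d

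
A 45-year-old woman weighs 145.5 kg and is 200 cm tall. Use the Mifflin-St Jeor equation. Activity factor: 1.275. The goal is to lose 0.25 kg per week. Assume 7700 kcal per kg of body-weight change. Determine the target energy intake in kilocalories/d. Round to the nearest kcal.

2682 kilocalories/d

Mifflin-St Jeor (female): BMR = 10(145.5) + 6.25(200) − 5(45) − 161 = 1455 + 1250 − 225 − 161 = 2319 kcal/day.
TEE = 2319 × 1.275 = 2956.725 kcal/day.
Required daily deficit = 0.25 × 7700 ÷ 7 = 275 kcal/day.
Target intake = 2956.725 − 275 = 2681.725 kcal/day.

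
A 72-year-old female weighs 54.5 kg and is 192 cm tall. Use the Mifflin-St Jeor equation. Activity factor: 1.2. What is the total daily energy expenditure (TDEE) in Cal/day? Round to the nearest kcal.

1469 Cal/day

Mifflin-St Jeor (female): BMR = 10(54.5) + 6.25(192) − 5(72) − 161 = 545 + 1200 − 360 − 161 = 1224 kcal/day.
TEE = BMR × activity factor = 1224 × 1.2 = 1468.8 kcal/day.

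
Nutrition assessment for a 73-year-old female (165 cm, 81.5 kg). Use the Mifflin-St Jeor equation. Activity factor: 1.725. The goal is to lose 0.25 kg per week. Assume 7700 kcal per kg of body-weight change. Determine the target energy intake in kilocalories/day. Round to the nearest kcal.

2002 kilocalories/day

Mifflin-St Jeor (female): BMR = 10(81.5) + 6.25(165) − 5(73) − 161 = 815 + 1031.25 − 365 − 161 = 1320.25 kcal/day.
TEE = 1320.25 × 1.725 = 2277.4313 kcal/day.
Required daily deficit = 0.25 × 7700 ÷ 7 = 275 kcal/day.
Target intake = 2277.4313 − 275 = 2002.4313 kcal/day.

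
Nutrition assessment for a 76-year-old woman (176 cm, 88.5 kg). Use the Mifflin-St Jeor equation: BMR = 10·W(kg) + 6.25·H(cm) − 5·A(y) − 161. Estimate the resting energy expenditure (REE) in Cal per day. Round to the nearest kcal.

1444 Cal per day

Mifflin-St Jeor (female): BMR = 10(88.5) + 6.25(176) − 5(76) − 161 = 885 + 1100 − 380 − 161 = 1444 kcal/day.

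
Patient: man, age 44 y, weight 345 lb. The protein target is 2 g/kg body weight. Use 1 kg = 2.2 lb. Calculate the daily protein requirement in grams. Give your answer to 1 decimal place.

313.6 g/day

Weight in kg = 345 ÷ 2.2 = 156.8182 kg.
Protein = 2 g/kg × 156.8182 kg = 313.6364 g/day.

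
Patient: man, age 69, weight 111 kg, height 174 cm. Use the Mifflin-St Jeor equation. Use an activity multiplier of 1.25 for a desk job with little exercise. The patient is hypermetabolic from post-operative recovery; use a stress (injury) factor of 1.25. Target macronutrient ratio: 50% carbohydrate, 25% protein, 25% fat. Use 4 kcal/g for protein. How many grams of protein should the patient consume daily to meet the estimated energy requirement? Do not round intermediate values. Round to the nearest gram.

Mifflin-St Jeor (male): BMR = 10(111) + 6.25(174) − 5(69) + 5 = 1110 + 1087.5 − 345 + 5 = 1857.5 kcal/day.
TEE = 1857.5 × 1.25 = 2321.875 kcal/day.
With stress factor 1.25: 2321.875 × 1.25 = 2902.3438 kcal/day.
Protein energy = 25% × 2902.3438 = 725.5859 kcal.
Protein = 725.5859 ÷ 4 kcal/g = 181.3965 g.

181 g/day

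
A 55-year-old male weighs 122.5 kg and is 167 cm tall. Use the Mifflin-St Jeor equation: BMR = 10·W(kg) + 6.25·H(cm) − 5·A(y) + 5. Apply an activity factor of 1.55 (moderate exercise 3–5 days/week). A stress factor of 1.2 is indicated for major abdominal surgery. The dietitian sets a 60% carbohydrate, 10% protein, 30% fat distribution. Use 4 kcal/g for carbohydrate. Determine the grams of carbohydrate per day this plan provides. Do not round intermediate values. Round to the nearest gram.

558 g/day

Mifflin-St Jeor (male): BMR = 10(122.5) + 6.25(167) − 5(55) + 5 = 1225 + 1043.75 − 275 + 5 = 1998.75 kcal/day.
TEE = 1998.75 × 1.55 = 3098.0625 kcal/day.
With stress factor 1.2: 3098.0625 × 1.2 = 3717.675 kcal/day.
Carbohydrate energy = 60% × 3717.675 = 2230.605 kcal.
Carbohydrate = 2230.605 ÷ 4 kcal/g = 557.6513 g.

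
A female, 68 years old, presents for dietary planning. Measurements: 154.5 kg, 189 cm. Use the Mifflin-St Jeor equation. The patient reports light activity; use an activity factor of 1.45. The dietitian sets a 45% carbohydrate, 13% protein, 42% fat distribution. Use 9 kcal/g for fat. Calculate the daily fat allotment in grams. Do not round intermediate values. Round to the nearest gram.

Mifflin-St Jeor (female): BMR = 10(154.5) + 6.25(189) − 5(68) − 161 = 1545 + 1181.25 − 340 − 161 = 2225.25 kcal/day.
TEE = 2225.25 × 1.45 = 3226.6125 kcal/day.
Fat energy = 42% × 3226.6125 = 1355.1773 kcal.
Fat = 1355.1773 ÷ 9 kcal/g = 150.5753 g.

151 g/day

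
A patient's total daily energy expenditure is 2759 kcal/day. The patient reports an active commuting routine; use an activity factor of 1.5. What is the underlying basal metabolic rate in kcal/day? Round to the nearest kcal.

1839 kcal/day

BMR = TEE ÷ activity factor = 2759 ÷ 1.5 = 1839.3333 kcal/day.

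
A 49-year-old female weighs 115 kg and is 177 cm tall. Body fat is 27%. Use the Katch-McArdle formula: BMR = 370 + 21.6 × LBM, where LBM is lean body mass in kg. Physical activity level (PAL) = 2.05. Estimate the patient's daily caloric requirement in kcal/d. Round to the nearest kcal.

4476 kcal/d

LBM = 115 × (1 − 0.27) = 83.95 kg. Katch-McArdle: BMR = 370 + 21.6 × 83.95 = 2183.32 kcal/day.
TEE = BMR × activity factor = 2183.32 × 2.05 = 4475.806 kcal/day.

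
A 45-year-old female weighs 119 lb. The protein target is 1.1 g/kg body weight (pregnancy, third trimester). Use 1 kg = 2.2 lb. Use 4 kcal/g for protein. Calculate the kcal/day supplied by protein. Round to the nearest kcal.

Weight in kg = 119 ÷ 2.2 = 54.0909 kg.
Protein = 1.1 g/kg × 54.0909 kg = 59.5 g/day.
Protein energy = 59.5 g × 4 kcal/g = 238 kcal/day.

238 kcal/day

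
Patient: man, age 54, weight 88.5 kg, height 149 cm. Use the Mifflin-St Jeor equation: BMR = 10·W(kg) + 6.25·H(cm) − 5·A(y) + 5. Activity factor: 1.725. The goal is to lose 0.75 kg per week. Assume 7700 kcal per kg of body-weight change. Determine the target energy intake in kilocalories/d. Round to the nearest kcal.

Mifflin-St Jeor (male): BMR = 10(88.5) + 6.25(149) − 5(54) + 5 = 885 + 931.25 − 270 + 5 = 1551.25 kcal/day.
TEE = 1551.25 × 1.725 = 2675.9063 kcal/day.
Required daily deficit = 0.75 × 7700 ÷ 7 = 825 kcal/day.
Target intake = 2675.9063 − 825 = 1850.9063 kcal/day.

1851 kilocalories/d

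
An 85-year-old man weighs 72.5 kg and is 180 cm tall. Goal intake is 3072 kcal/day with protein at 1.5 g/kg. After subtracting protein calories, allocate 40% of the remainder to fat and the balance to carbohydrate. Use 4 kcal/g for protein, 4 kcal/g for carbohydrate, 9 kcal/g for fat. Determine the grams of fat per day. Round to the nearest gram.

117 g/day

Protein = 1.5 × 72.5 = 108.75 g → 108.75 × 4 = 435 kcal.
Non-protein calories = 3072 − 435 = 2637 kcal.
Fat: 40% × 2637 = 1054.8 kcal; carbohydrate: 1582.2 kcal.
Fat: 1054.8 kcal ÷ 9 kcal/g = 117.2 g.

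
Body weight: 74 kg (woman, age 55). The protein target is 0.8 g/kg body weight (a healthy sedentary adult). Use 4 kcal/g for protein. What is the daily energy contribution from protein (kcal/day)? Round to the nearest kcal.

237 kcal/day

Protein = 0.8 g/kg × 74 kg = 59.2 g/day.
Protein energy = 59.2 g × 4 kcal/g = 236.8 kcal/day.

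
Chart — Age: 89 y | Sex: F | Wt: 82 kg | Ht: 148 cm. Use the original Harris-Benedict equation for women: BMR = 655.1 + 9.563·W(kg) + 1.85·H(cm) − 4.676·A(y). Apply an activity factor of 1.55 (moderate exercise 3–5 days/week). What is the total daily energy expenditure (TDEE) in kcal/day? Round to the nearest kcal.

2010 kcal/day

Harris-Benedict: BMR = 655.1 + 9.563(82) + 1.85(148) − 4.676(89) = 1296.902 kcal/day.
TEE = BMR × activity factor = 1296.902 × 1.55 = 2010.1981 kcal/day.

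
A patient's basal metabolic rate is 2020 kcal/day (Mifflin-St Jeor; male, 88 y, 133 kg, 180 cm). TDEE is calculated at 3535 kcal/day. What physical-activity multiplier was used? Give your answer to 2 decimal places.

1.75

Activity factor = TEE ÷ BMR = 3535 ÷ 2020 = 1.75.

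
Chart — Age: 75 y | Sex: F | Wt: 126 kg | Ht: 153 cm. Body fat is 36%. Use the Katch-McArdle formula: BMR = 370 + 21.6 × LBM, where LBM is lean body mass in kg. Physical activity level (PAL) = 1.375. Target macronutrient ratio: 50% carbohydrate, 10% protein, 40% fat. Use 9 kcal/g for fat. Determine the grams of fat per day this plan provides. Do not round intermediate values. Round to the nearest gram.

LBM = 126 × (1 − 0.36) = 80.64 kg. Katch-McArdle: BMR = 370 + 21.6 × 80.64 = 2111.824 kcal/day.
TEE = 2111.824 × 1.375 = 2903.758 kcal/day.
Fat energy = 40% × 2903.758 = 1161.5032 kcal.
Fat = 1161.5032 ÷ 9 kcal/g = 129.0559 g.

129 g/day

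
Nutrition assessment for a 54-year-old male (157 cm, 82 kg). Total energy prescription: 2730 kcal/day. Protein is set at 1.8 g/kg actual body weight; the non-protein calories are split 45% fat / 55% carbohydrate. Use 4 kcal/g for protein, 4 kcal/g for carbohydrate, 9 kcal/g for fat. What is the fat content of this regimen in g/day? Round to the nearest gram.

Protein = 1.8 × 82 = 147.6 g → 147.6 × 4 = 590.4 kcal.
Non-protein calories = 2730 − 590.4 = 2139.6 kcal.
Fat: 45% × 2139.6 = 962.82 kcal; carbohydrate: 1176.78 kcal.
Fat: 962.82 kcal ÷ 9 kcal/g = 106.98 g.

107 g/day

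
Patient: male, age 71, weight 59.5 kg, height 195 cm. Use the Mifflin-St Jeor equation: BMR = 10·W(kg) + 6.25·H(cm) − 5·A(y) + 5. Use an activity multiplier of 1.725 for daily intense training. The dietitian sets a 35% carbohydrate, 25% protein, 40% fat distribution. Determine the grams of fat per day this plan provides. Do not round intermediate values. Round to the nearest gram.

112 g/day

Mifflin-St Jeor (male): BMR = 10(59.5) + 6.25(195) − 5(71) + 5 = 595 + 1218.75 − 355 + 5 = 1463.75 kcal/day.
TEE = 1463.75 × 1.725 = 2524.9688 kcal/day.
Fat energy = 40% × 2524.9688 = 1009.9875 kcal.
Fat = 1009.9875 ÷ 9 kcal/g = 112.2208 g.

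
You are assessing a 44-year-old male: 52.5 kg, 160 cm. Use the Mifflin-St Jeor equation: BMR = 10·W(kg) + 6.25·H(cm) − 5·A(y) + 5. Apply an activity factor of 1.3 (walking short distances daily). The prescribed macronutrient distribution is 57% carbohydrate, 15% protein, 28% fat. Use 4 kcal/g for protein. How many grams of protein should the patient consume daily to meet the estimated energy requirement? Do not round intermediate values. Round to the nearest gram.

Mifflin-St Jeor (male): BMR = 10(52.5) + 6.25(160) − 5(44) + 5 = 525 + 1000 − 220 + 5 = 1310 kcal/day.
TEE = 1310 × 1.3 = 1703 kcal/day.
Protein energy = 15% × 1703 = 255.45 kcal.
Protein = 255.45 ÷ 4 kcal/g = 63.8625 g.

64 g/day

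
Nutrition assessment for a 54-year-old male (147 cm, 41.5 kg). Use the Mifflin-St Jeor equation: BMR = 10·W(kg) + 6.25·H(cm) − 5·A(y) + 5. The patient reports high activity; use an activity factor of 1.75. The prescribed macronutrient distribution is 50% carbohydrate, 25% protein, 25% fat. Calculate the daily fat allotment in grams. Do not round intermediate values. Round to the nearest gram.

Mifflin-St Jeor (male): BMR = 10(41.5) + 6.25(147) − 5(54) + 5 = 415 + 918.75 − 270 + 5 = 1068.75 kcal/day.
TEE = 1068.75 × 1.75 = 1870.3125 kcal/day.
Fat energy = 25% × 1870.3125 = 467.5781 kcal.
Fat = 467.5781 ÷ 9 kcal/g = 51.9531 g.

52 g/day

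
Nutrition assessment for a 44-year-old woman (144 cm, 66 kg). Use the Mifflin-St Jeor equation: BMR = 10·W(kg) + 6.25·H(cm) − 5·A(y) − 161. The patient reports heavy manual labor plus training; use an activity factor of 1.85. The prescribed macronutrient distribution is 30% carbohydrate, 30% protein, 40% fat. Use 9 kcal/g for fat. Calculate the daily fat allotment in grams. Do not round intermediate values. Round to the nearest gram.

Mifflin-St Jeor (female): BMR = 10(66) + 6.25(144) − 5(44) − 161 = 660 + 900 − 220 − 161 = 1179 kcal/day.
TEE = 1179 × 1.85 = 2181.15 kcal/day.
Fat energy = 40% × 2181.15 = 872.46 kcal.
Fat = 872.46 ÷ 9 kcal/g = 96.94 g.

97 g/day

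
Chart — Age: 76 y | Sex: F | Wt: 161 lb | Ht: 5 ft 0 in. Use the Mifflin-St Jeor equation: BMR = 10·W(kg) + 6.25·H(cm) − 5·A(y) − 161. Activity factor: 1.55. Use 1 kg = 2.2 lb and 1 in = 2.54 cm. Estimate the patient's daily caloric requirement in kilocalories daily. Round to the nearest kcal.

Convert to metric: weight = 161 ÷ 2.2 = 73.1818 kg; height = (5×12 + 0) × 2.54 = 60 × 2.54 = 152.4 cm.
Mifflin-St Jeor (female): BMR = 10(73.1818) + 6.25(152.4) − 5(76) − 161 = 731.8182 + 952.5 − 380 − 161 = 1143.3182 kcal/day.
TEE = BMR × activity factor = 1143.3182 × 1.55 = 1772.1432 kcal/day.

1772 kilocalories daily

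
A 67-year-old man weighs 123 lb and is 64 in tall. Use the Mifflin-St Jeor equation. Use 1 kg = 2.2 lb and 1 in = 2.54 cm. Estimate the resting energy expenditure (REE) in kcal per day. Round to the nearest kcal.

Convert to metric: weight = 123 ÷ 2.2 = 55.9091 kg; height = 64 × 2.54 = 162.56 cm.
Mifflin-St Jeor (male): BMR = 10(55.9091) + 6.25(162.56) − 5(67) + 5 = 559.0909 + 1016 − 335 + 5 = 1245.0909 kcal/day.

1245 kcal per day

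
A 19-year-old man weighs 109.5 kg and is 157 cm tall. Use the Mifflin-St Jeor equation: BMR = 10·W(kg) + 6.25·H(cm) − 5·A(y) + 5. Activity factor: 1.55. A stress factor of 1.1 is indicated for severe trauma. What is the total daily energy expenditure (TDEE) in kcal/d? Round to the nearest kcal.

3387 kcal/d

Mifflin-St Jeor (male): BMR = 10(109.5) + 6.25(157) − 5(19) + 5 = 1095 + 981.25 − 95 + 5 = 1986.25 kcal/day.
TEE = BMR × activity factor = 1986.25 × 1.55 = 3078.6875 kcal/day.
Apply stress factor: 3078.6875 × 1.1 = 3386.5563 kcal/day.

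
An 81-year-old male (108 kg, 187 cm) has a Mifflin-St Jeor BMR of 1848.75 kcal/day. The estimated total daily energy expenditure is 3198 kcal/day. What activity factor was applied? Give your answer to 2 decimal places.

1.73

Activity factor = TEE ÷ BMR = 3198 ÷ 1848.75 = 1.73.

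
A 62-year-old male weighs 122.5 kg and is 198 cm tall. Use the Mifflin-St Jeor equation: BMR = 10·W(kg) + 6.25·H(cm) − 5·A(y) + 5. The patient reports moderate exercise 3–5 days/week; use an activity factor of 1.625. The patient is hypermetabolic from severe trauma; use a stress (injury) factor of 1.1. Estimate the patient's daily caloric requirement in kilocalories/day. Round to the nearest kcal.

3857 kilocalories/day

Mifflin-St Jeor (male): BMR = 10(122.5) + 6.25(198) − 5(62) + 5 = 1225 + 1237.5 − 310 + 5 = 2157.5 kcal/day.
TEE = BMR × activity factor = 2157.5 × 1.625 = 3505.9375 kcal/day.
Apply stress factor: 3505.9375 × 1.1 = 3856.5313 kcal/day.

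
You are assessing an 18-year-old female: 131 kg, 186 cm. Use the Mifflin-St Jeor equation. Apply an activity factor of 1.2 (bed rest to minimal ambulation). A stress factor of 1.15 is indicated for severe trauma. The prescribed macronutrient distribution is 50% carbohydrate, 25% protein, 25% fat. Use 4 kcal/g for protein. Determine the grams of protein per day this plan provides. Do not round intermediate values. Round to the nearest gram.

Mifflin-St Jeor (female): BMR = 10(131) + 6.25(186) − 5(18) − 161 = 1310 + 1162.5 − 90 − 161 = 2221.5 kcal/day.
TEE = 2221.5 × 1.2 = 2665.8 kcal/day.
With stress factor 1.15: 2665.8 × 1.15 = 3065.67 kcal/day.
Protein energy = 25% × 3065.67 = 766.4175 kcal.
Protein = 766.4175 ÷ 4 kcal/g = 191.6044 g.

192 g/day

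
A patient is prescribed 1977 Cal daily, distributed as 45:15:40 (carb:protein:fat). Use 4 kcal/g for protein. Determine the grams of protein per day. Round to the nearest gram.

Protein energy = 15% × 1977 = 296.55 kcal.
At 4 kcal/g: 296.55 ÷ 4 = 74.1375 g.

74 g/day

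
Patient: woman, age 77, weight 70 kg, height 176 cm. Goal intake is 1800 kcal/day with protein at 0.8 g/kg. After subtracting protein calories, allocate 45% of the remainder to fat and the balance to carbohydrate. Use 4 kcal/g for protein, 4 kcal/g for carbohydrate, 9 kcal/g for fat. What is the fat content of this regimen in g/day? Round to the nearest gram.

79 g/day

Protein = 0.8 × 70 = 56 g → 56 × 4 = 224 kcal.
Non-protein calories = 1800 − 224 = 1576 kcal.
Fat: 45% × 1576 = 709.2 kcal; carbohydrate: 866.8 kcal.
Fat: 709.2 kcal ÷ 9 kcal/g = 78.8 g.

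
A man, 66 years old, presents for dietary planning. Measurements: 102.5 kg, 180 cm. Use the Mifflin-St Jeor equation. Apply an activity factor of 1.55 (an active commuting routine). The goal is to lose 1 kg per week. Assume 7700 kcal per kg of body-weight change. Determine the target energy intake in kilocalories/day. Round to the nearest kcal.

1729 kilocalories/day

Mifflin-St Jeor (male): BMR = 10(102.5) + 6.25(180) − 5(66) + 5 = 1025 + 1125 − 330 + 5 = 1825 kcal/day.
TEE = 1825 × 1.55 = 2828.75 kcal/day.
Required daily deficit = 1 × 7700 ÷ 7 = 1100 kcal/day.
Target intake = 2828.75 − 1100 = 1728.75 kcal/day.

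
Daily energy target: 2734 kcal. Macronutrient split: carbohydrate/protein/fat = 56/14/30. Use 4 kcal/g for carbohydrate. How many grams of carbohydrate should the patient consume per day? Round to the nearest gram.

Carbohydrate energy = 56% × 2734 = 1531.04 kcal.
At 4 kcal/g: 1531.04 ÷ 4 = 382.76 g.

383 g/day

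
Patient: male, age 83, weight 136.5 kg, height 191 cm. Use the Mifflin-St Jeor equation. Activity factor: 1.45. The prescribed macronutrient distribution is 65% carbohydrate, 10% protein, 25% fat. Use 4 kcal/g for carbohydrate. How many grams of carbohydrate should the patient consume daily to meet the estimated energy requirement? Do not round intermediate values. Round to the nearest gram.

506 g/day

Mifflin-St Jeor (male): BMR = 10(136.5) + 6.25(191) − 5(83) + 5 = 1365 + 1193.75 − 415 + 5 = 2148.75 kcal/day.
TEE = 2148.75 × 1.45 = 3115.6875 kcal/day.
Carbohydrate energy = 65% × 3115.6875 = 2025.1969 kcal.
Carbohydrate = 2025.1969 ÷ 4 kcal/g = 506.2992 g.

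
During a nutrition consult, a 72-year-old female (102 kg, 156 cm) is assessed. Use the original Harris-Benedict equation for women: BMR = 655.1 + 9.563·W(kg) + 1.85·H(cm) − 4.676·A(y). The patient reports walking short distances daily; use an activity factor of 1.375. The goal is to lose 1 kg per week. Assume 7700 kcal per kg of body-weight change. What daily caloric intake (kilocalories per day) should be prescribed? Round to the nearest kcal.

1076 kilocalories per day

Harris-Benedict: BMR = 655.1 + 9.563(102) + 1.85(156) − 4.676(72) = 1582.454 kcal/day.
TEE = 1582.454 × 1.375 = 2175.8743 kcal/day.
Required daily deficit = 1 × 7700 ÷ 7 = 1100 kcal/day.
Target intake = 2175.8743 − 1100 = 1075.8743 kcal/day.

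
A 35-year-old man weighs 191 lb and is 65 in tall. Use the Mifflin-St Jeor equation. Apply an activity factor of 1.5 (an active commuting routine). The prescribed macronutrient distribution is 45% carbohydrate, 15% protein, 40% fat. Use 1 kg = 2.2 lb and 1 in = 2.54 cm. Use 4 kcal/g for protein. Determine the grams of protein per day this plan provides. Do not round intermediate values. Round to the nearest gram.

97 g/day

Convert to metric: weight = 191 ÷ 2.2 = 86.8182 kg; height = 65 × 2.54 = 165.1 cm.
Mifflin-St Jeor (male): BMR = 10(86.8182) + 6.25(165.1) − 5(35) + 5 = 868.1818 + 1031.875 − 175 + 5 = 1730.0568 kcal/day.
TEE = 1730.0568 × 1.5 = 2595.0852 kcal/day.
Protein energy = 15% × 2595.0852 = 389.2628 kcal.
Protein = 389.2628 ÷ 4 kcal/g = 97.3157 g.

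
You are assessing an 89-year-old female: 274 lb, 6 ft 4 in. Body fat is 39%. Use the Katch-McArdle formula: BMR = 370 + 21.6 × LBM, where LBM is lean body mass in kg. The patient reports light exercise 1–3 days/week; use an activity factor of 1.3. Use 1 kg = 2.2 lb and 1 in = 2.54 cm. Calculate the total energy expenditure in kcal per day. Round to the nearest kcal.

Convert to metric: weight = 274 ÷ 2.2 = 124.5455 kg; height = (6×12 + 4) × 2.54 = 76 × 2.54 = 193.04 cm.
LBM = 124.5455 × (1 − 0.39) = 75.9727 kg. Katch-McArdle: BMR = 370 + 21.6 × 75.9727 = 2011.0109 kcal/day.
TEE = BMR × activity factor = 2011.0109 × 1.3 = 2614.3142 kcal/day.

2614 kcal per day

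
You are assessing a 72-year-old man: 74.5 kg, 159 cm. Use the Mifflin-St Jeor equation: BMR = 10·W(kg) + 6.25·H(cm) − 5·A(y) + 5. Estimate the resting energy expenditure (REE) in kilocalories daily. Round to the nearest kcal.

1384 kilocalories daily

Mifflin-St Jeor (male): BMR = 10(74.5) + 6.25(159) − 5(72) + 5 = 745 + 993.75 − 360 + 5 = 1383.75 kcal/day.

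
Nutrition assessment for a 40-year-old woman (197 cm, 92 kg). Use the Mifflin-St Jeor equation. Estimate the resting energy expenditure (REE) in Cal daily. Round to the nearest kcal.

1790 Cal daily

Mifflin-St Jeor (female): BMR = 10(92) + 6.25(197) − 5(40) − 161 = 920 + 1231.25 − 200 − 161 = 1790.25 kcal/day.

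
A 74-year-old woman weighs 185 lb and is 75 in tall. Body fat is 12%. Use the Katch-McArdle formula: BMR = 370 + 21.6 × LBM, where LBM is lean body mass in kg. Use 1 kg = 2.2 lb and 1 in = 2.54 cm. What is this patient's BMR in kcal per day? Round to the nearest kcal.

1968 kcal per day

Convert to metric: weight = 185 ÷ 2.2 = 84.0909 kg; height = 75 × 2.54 = 190.5 cm.
LBM = 84.0909 × (1 − 0.12) = 74 kg. Katch-McArdle: BMR = 370 + 21.6 × 74 = 1968.4 kcal/day.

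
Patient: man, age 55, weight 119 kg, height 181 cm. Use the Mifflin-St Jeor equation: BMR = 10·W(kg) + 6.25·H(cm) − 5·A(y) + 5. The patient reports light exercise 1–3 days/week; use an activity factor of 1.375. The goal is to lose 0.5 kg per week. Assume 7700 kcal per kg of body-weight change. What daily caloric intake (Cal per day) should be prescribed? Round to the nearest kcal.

2270 Cal per day

Mifflin-St Jeor (male): BMR = 10(119) + 6.25(181) − 5(55) + 5 = 1190 + 1131.25 − 275 + 5 = 2051.25 kcal/day.
TEE = 2051.25 × 1.375 = 2820.4688 kcal/day.
Required daily deficit = 0.5 × 7700 ÷ 7 = 550 kcal/day.
Target intake = 2820.4688 − 550 = 2270.4688 kcal/day.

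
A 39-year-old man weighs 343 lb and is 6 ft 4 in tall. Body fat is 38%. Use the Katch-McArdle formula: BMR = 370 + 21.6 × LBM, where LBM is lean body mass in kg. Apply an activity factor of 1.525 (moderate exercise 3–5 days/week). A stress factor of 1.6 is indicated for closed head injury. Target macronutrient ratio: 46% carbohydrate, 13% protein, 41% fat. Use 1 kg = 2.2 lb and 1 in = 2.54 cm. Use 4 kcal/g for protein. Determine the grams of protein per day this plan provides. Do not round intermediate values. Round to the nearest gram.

Convert to metric: weight = 343 ÷ 2.2 = 155.9091 kg; height = (6×12 + 4) × 2.54 = 76 × 2.54 = 193.04 cm.
LBM = 155.9091 × (1 − 0.38) = 96.6636 kg. Katch-McArdle: BMR = 370 + 21.6 × 96.6636 = 2457.9345 kcal/day.
TEE = 2457.9345 × 1.525 = 3748.3502 kcal/day.
With stress factor 1.6: 3748.3502 × 1.6 = 5997.3603 kcal/day.
Protein energy = 13% × 5997.3603 = 779.6568 kcal.
Protein = 779.6568 ÷ 4 kcal/g = 194.9142 g.

195 g/day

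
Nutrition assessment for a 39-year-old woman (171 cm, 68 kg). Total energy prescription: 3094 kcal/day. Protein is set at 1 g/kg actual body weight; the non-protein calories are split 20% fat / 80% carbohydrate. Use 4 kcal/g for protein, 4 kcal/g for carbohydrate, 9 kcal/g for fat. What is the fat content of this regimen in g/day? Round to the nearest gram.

63 g/day

Protein = 1 × 68 = 68 g → 68 × 4 = 272 kcal.
Non-protein calories = 3094 − 272 = 2822 kcal.
Fat: 20% × 2822 = 564.4 kcal; carbohydrate: 2257.6 kcal.
Fat: 564.4 kcal ÷ 9 kcal/g = 62.7111 g.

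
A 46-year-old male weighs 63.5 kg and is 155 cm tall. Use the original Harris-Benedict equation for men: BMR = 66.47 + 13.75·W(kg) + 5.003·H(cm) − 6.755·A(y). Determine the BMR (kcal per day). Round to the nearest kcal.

Harris-Benedict: BMR = 66.47 + 13.75(63.5) + 5.003(155) − 6.755(46) = 1404.33 kcal/day.

1404 kcal per day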